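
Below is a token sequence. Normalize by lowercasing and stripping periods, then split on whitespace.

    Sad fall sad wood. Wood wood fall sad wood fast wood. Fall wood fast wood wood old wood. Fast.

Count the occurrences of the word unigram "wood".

9

Scanning the 19 tokens for "wood":
  position 4: wood
  position 5: wood
  position 6: wood
  position 9: wood
  position 11: wood
  position 13: wood
  position 15: wood
  position 16: wood
  position 18: wood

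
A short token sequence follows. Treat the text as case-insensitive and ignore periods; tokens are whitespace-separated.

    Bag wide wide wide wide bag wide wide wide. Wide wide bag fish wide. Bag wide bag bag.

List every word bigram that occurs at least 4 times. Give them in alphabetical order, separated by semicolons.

wide bag; wide wide

Bigram counts meeting the condition (at least 4 times):
  wide bag: 4
  wide wide: 7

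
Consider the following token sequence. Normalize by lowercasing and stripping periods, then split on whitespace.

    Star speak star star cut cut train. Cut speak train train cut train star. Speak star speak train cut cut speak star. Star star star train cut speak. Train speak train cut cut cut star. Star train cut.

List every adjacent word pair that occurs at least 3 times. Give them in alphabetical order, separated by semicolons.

cut cut; cut speak; speak star; speak train; star speak; star star; train cut

Bigram counts meeting the condition (at least 3 times):
  cut cut: 4
  cut speak: 3
  speak star: 3
  speak train: 4
  star speak: 3
  star star: 5
  train cut: 6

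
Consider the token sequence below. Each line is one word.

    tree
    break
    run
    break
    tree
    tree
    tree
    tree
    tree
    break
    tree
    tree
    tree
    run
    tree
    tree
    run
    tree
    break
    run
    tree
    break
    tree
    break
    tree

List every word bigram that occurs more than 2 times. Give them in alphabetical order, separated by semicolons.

break tree; run tree; tree break; tree tree

Bigram counts meeting the condition (more than 2 times):
  break tree: 4
  run tree: 3
  tree break: 5
  tree tree: 7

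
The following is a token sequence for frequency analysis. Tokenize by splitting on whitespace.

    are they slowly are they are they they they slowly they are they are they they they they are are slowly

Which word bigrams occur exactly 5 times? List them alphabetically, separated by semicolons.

Bigram counts meeting the condition (exactly 5 times):
  are they: 5
  they they: 5

are they; they they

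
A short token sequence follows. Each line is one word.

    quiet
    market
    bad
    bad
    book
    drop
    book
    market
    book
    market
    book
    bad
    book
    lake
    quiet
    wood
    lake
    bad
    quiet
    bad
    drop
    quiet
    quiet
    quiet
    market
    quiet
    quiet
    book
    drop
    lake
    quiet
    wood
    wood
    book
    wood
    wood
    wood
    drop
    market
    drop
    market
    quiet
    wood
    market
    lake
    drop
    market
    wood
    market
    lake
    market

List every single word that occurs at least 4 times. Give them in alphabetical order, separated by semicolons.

bad; book; drop; lake; market; quiet; wood

Unigram counts meeting the condition (at least 4 times):
  bad: 5
  book: 7
  drop: 6
  lake: 5
  market: 10
  quiet: 10
  wood: 8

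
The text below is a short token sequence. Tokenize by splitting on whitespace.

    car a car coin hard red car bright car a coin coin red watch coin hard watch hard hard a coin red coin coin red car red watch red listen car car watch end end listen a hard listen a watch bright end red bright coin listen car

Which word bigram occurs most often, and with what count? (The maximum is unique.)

Bigram frequencies (highest first):
  coin red: 3
  car a: 2
  coin hard: 2
  red car: 2
  a coin: 2
  coin coin: 2
  … (31 more, each ≤ 2)

"coin red", 3 times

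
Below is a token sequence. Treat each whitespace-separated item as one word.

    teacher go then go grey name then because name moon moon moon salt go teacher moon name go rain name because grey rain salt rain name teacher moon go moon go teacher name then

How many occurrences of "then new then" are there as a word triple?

Scanning the 32 overlapping trigram windows for "then new then":
  (none found)

0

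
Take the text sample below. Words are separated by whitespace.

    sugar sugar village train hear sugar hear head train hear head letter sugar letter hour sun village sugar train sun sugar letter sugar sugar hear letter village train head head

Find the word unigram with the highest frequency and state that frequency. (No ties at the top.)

Unigram frequencies (highest first):
  sugar: 8
  train: 4
  hear: 4
  head: 4
  letter: 4
  village: 3
  … (2 more, each ≤ 2)

"sugar", 8 times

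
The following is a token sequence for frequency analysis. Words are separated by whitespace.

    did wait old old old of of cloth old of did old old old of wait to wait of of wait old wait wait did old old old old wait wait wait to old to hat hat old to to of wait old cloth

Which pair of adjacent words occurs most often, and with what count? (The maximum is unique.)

Bigram frequencies (highest first):
  old old: 7
  wait old: 3
  old of: 3
  of wait: 3
  wait wait: 3
  of of: 2
  … (18 more, each ≤ 2)

"old old", 7 times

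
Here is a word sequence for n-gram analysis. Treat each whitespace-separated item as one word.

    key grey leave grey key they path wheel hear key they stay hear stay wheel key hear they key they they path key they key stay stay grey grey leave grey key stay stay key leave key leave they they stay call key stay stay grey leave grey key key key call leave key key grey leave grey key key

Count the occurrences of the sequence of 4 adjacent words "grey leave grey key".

Scanning the 57 overlapping 4-gram windows for "grey leave grey key":
  position 2–5: grey leave grey key
  position 29–32: grey leave grey key
  position 46–49: grey leave grey key
  position 56–59: grey leave grey key

4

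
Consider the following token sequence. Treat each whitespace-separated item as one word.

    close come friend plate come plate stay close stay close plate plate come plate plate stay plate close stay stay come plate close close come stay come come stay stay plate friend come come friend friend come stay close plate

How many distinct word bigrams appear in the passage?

40 tokens → 39 bigram windows in total.
Repeated bigrams (each contributes count−1 duplicates):
  come plate: 3
  come stay: 3
  stay close: 3
  close come: 2
  close plate: 2
  close stay: 2
  come come: 2
  come friend: 2
  … (8 more repeated)
19 duplicate windows → 39 − 19 = 20 distinct.

20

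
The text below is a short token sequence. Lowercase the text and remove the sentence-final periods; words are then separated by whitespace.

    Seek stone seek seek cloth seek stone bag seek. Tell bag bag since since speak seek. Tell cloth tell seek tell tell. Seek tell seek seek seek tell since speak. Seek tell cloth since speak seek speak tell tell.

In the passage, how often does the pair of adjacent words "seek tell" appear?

6

Scanning the 38 overlapping bigram windows for "seek tell":
  position 9–10: seek tell
  position 16–17: seek tell
  position 20–21: seek tell
  position 23–24: seek tell
  position 27–28: seek tell
  position 31–32: seek tell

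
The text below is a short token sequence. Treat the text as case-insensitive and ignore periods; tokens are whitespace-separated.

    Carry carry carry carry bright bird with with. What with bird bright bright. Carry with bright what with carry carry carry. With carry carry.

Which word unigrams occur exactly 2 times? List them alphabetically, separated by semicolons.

bird; what

Unigram counts meeting the condition (exactly 2 times):
  bird: 2
  what: 2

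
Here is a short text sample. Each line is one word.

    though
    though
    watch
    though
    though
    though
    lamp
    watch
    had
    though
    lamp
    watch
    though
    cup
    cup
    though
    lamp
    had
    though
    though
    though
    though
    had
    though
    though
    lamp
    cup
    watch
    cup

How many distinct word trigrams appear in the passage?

29 tokens → 27 trigram windows in total.
Repeated trigrams (each contributes count−1 duplicates):
  though though though: 3
  had though though: 2
  though lamp watch: 2
  though though lamp: 2
5 duplicate windows → 27 − 5 = 22 distinct.

22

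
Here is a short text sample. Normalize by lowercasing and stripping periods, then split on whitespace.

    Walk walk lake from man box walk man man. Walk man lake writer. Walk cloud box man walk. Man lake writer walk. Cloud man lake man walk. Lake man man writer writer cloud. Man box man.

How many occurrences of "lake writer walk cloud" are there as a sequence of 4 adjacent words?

2

Scanning the 33 overlapping 4-gram windows for "lake writer walk cloud":
  position 12–15: lake writer walk cloud
  position 20–23: lake writer walk cloud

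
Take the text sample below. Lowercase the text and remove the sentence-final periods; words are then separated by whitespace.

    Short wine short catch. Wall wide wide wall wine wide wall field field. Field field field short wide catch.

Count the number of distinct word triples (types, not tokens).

15

19 tokens → 17 trigram windows in total.
Repeated trigrams (each contributes count−1 duplicates):
  field field field: 3
2 duplicate windows → 17 − 2 = 15 distinct.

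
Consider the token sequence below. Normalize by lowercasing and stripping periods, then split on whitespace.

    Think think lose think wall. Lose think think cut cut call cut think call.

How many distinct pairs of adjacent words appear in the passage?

14 tokens → 13 bigram windows in total.
Repeated bigrams (each contributes count−1 duplicates):
  lose think: 2
  think think: 2
2 duplicate windows → 13 − 2 = 11 distinct.

11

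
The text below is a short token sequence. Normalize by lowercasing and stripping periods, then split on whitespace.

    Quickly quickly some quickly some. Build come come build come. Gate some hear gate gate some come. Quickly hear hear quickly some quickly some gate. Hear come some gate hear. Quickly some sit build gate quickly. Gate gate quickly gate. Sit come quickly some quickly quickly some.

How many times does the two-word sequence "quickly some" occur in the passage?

7

Scanning the 46 overlapping bigram windows for "quickly some":
  position 2–3: quickly some
  position 4–5: quickly some
  position 21–22: quickly some
  position 23–24: quickly some
  position 31–32: quickly some
  position 43–44: quickly some
  position 46–47: quickly some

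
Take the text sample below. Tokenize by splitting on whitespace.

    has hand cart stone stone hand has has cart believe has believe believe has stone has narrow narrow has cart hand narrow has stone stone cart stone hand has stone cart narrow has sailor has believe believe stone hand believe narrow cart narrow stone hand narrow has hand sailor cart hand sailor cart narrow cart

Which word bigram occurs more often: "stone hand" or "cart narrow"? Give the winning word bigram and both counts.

"stone hand": 4 occurrences
"cart narrow": 3 occurrences

"stone hand" (4 vs 3)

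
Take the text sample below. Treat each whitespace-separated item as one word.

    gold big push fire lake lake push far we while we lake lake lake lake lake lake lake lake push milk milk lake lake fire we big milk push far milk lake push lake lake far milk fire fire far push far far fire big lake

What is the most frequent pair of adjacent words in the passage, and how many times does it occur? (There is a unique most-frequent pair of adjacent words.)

Bigram frequencies (highest first):
  lake lake: 10
  lake push: 3
  push far: 3
  milk lake: 2
  far milk: 2
  gold big: 1
  … (24 more, each ≤ 1)

"lake lake", 10 times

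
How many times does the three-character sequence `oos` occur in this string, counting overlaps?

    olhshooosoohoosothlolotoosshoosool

Sliding a length-3 window over the 34 characters (32 positions):
  position 7–9: oos
  position 13–15: oos
  position 24–26: oos
  position 29–31: oos

4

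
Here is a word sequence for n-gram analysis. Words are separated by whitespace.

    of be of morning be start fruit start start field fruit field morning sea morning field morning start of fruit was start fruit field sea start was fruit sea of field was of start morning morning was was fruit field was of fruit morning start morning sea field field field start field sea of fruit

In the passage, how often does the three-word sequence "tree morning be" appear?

Scanning the 53 overlapping trigram windows for "tree morning be":
  (none found)

0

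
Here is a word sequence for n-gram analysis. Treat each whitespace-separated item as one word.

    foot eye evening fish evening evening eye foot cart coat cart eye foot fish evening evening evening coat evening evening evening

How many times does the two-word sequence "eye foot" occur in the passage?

2

Scanning the 20 overlapping bigram windows for "eye foot":
  position 7–8: eye foot
  position 12–13: eye foot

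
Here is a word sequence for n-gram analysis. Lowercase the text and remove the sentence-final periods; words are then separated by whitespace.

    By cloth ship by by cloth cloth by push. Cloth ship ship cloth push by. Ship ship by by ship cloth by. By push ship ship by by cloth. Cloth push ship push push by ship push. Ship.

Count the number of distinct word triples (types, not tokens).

38 tokens → 36 trigram windows in total.
Repeated trigrams (each contributes count−1 duplicates):
  ship by by: 3
  by by cloth: 2
  by cloth cloth: 2
  push by ship: 2
  ship ship by: 2
6 duplicate windows → 36 − 6 = 30 distinct.

30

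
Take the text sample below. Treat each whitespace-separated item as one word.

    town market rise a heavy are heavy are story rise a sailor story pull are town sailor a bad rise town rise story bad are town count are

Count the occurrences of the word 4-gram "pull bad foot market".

0

Scanning the 25 overlapping 4-gram windows for "pull bad foot market":
  (none found)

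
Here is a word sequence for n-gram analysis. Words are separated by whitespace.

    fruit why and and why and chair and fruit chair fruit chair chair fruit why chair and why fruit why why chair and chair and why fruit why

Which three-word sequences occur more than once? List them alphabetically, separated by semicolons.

and chair and; and why fruit; chair and why; why chair and; why fruit why

Trigram counts meeting the condition (more than once):
  and chair and: 2
  and why fruit: 2
  chair and why: 2
  why chair and: 2
  why fruit why: 2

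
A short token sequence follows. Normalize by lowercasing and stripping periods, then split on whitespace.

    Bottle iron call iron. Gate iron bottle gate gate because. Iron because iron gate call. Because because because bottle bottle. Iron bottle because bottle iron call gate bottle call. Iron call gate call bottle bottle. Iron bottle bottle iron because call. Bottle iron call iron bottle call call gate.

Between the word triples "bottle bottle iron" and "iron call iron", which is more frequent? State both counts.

"bottle bottle iron": 3 occurrences
"iron call iron": 2 occurrences

"bottle bottle iron" (3 vs 2)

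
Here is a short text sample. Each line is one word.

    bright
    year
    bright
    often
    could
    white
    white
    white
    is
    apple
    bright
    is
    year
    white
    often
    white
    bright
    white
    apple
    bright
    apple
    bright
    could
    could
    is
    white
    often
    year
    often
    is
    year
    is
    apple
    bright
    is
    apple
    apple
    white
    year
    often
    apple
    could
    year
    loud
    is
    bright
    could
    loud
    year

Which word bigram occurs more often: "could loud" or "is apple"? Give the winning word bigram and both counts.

"is apple" (3 vs 1)

"could loud": 1 occurrence
"is apple": 3 occurrences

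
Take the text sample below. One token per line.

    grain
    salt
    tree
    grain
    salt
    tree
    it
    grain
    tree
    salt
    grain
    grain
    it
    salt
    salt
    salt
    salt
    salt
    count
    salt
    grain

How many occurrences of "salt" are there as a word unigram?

9

Scanning the 21 tokens for "salt":
  position 2: salt
  position 5: salt
  position 10: salt
  position 14: salt
  position 15: salt
  position 16: salt
  position 17: salt
  position 18: salt
  position 20: salt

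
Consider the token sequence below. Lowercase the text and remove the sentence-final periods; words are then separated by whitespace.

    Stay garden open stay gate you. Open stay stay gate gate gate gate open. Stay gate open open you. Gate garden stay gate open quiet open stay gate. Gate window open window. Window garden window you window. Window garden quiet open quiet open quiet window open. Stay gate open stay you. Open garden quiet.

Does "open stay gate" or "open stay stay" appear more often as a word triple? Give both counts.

"open stay gate" (4 vs 1)

"open stay gate": 4 occurrences
"open stay stay": 1 occurrence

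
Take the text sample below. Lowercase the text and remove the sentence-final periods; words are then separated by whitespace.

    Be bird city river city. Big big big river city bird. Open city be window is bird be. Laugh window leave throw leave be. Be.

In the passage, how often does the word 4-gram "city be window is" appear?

Scanning the 22 overlapping 4-gram windows for "city be window is":
  position 13–16: city be window is

1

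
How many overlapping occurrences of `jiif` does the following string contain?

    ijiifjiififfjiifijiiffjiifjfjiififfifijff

Sliding a length-4 window over the 41 characters (38 positions):
  position 2–5: jiif
  position 6–9: jiif
  position 13–16: jiif
  position 18–21: jiif
  position 23–26: jiif
  position 29–32: jiif

6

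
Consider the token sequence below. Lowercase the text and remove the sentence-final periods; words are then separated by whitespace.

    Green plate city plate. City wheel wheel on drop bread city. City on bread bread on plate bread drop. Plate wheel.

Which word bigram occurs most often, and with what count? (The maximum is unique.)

Bigram frequencies (highest first):
  plate city: 2
  green plate: 1
  city plate: 1
  city wheel: 1
  wheel wheel: 1
  wheel on: 1
  … (13 more, each ≤ 1)

"plate city", 2 times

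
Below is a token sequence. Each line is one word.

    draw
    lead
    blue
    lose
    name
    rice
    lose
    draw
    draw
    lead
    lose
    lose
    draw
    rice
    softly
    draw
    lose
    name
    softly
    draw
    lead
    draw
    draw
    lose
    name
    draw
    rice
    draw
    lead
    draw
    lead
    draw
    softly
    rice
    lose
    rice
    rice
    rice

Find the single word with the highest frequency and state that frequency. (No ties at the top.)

Unigram frequencies (highest first):
  draw: 12
  lose: 7
  rice: 7
  lead: 5
  name: 3
  softly: 3
  … (1 more, each ≤ 1)

"draw", 12 times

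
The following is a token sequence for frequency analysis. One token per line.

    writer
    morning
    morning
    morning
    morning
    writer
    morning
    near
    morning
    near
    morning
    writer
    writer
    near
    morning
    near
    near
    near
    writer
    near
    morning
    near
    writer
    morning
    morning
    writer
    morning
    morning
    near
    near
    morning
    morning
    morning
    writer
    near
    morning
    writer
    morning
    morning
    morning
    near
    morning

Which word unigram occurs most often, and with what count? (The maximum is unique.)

"morning", 21 times

Unigram frequencies (highest first):
  morning: 21
  near: 12
  writer: 9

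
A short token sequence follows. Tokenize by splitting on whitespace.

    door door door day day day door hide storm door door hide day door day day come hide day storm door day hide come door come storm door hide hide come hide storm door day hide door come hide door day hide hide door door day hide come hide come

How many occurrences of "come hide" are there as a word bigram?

Scanning the 49 overlapping bigram windows for "come hide":
  position 17–18: come hide
  position 31–32: come hide
  position 38–39: come hide
  position 48–49: come hide

4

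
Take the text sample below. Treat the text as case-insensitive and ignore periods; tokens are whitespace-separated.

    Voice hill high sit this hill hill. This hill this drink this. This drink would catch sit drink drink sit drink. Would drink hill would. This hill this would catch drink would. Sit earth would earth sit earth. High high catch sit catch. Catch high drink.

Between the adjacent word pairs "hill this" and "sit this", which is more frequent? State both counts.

"hill this": 3 occurrences
"sit this": 1 occurrence

"hill this" (3 vs 1)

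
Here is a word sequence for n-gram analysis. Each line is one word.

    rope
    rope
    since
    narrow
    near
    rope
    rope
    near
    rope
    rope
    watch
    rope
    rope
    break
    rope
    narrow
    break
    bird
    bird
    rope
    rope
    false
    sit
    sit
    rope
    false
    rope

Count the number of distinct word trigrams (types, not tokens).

27 tokens → 25 trigram windows in total.
Repeated trigrams (each contributes count−1 duplicates):
  near rope rope: 2
1 duplicate windows → 25 − 1 = 24 distinct.

24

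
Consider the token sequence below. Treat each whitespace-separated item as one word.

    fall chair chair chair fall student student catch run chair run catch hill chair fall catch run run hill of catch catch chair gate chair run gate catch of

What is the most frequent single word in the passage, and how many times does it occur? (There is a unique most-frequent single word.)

"chair", 7 times

Unigram frequencies (highest first):
  chair: 7
  catch: 6
  run: 5
  fall: 3
  student: 2
  hill: 2
  … (2 more, each ≤ 2)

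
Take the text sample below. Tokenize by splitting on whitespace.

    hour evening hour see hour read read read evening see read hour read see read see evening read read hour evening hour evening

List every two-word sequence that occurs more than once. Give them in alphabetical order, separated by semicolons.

evening hour; hour evening; hour read; read hour; read read; read see; see read

Bigram counts meeting the condition (more than once):
  evening hour: 2
  hour evening: 3
  hour read: 2
  read hour: 2
  read read: 3
  read see: 2
  see read: 2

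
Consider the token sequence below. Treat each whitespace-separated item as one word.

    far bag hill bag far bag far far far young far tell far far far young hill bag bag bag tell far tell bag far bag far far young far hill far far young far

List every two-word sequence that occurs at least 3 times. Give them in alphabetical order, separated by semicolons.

bag far; far bag; far far; far young; young far

Bigram counts meeting the condition (at least 3 times):
  bag far: 4
  far bag: 3
  far far: 6
  far young: 4
  young far: 3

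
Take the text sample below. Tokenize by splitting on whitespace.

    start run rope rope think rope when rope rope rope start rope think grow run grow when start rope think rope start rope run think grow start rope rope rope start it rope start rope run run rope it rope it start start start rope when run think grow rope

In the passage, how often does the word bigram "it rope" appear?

Scanning the 49 overlapping bigram windows for "it rope":
  position 32–33: it rope
  position 39–40: it rope

2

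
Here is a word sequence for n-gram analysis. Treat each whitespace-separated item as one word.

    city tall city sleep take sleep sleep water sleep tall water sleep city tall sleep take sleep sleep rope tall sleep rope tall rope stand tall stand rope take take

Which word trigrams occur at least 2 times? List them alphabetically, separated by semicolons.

Trigram counts meeting the condition (at least 2 times):
  sleep rope tall: 2
  sleep take sleep: 2
  take sleep sleep: 2

sleep rope tall; sleep take sleep; take sleep sleep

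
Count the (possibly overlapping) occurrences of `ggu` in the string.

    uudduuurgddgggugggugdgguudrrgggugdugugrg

Sliding a length-3 window over the 40 characters (38 positions):
  position 13–15: ggu
  position 17–19: ggu
  position 22–24: ggu
  position 30–32: ggu

4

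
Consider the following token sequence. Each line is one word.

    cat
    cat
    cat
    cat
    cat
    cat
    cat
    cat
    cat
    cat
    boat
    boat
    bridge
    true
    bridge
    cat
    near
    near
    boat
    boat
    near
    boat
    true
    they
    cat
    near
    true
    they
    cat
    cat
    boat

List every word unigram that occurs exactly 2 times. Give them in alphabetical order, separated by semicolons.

bridge; they

Unigram counts meeting the condition (exactly 2 times):
  bridge: 2
  they: 2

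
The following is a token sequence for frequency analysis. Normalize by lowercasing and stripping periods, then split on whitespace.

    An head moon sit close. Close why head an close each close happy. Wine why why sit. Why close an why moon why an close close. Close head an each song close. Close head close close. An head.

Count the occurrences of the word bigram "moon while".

Scanning the 37 overlapping bigram windows for "moon while":
  (none found)

0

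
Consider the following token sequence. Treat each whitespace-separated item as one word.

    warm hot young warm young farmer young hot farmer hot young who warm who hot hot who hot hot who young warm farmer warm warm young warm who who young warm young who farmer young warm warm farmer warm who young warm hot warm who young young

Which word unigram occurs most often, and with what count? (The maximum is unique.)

Unigram frequencies (highest first):
  warm: 13
  young: 12
  who: 9
  hot: 8
  farmer: 5

"warm", 13 times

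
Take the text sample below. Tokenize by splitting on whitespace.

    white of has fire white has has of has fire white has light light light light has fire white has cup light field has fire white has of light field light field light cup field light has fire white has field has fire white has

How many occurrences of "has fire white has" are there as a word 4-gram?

Scanning the 42 overlapping 4-gram windows for "has fire white has":
  position 3–6: has fire white has
  position 9–12: has fire white has
  position 17–20: has fire white has
  position 24–27: has fire white has
  position 37–40: has fire white has
  position 42–45: has fire white has

6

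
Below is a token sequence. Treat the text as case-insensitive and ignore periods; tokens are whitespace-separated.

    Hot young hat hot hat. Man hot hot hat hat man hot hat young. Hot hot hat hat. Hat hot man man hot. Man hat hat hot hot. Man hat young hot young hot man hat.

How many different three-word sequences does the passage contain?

27

36 tokens → 34 trigram windows in total.
Repeated trigrams (each contributes count−1 duplicates):
  hot man hat: 3
  hat hat hot: 2
  hat man hot: 2
  hat young hot: 2
  hot hat hat: 2
  hot hot hat: 2
7 duplicate windows → 34 − 7 = 27 distinct.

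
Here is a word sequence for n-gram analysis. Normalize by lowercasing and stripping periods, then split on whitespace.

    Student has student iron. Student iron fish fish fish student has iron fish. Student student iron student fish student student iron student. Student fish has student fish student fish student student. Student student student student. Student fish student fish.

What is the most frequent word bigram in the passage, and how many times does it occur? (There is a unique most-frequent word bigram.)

Bigram frequencies (highest first):
  student student: 9
  fish student: 6
  student fish: 6
  student iron: 4
  iron student: 3
  student has: 2
  … (5 more, each ≤ 2)

"student student", 9 times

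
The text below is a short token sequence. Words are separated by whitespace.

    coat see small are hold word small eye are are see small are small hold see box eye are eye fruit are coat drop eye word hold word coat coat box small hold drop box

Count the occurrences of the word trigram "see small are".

2

Scanning the 33 overlapping trigram windows for "see small are":
  position 2–4: see small are
  position 11–13: see small are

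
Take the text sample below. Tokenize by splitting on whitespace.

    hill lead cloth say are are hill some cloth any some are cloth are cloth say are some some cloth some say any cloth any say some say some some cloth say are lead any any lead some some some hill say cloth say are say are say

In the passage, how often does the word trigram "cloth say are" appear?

4

Scanning the 46 overlapping trigram windows for "cloth say are":
  position 3–5: cloth say are
  position 15–17: cloth say are
  position 31–33: cloth say are
  position 43–45: cloth say are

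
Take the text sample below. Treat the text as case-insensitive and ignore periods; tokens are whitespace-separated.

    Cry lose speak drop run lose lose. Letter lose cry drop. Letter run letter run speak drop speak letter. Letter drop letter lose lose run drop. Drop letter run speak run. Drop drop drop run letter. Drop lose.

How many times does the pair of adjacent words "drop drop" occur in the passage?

Scanning the 37 overlapping bigram windows for "drop drop":
  position 26–27: drop drop
  position 32–33: drop drop
  position 33–34: drop drop

3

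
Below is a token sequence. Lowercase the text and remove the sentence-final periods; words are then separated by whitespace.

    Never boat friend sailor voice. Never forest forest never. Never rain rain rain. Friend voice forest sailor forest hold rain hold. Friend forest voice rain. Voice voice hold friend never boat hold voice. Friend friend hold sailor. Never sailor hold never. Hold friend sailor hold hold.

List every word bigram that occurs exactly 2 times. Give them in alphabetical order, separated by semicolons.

friend sailor; never boat; rain rain; sailor hold

Bigram counts meeting the condition (exactly 2 times):
  friend sailor: 2
  never boat: 2
  rain rain: 2
  sailor hold: 2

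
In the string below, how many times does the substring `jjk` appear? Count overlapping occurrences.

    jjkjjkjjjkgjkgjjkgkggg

Sliding a length-3 window over the 22 characters (20 positions):
  position 1–3: jjk
  position 4–6: jjk
  position 8–10: jjk
  position 15–17: jjk

4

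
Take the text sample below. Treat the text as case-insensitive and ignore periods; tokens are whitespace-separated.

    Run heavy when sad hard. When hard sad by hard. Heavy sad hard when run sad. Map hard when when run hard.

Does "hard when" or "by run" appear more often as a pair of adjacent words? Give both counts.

"hard when" (3 vs 0)

"hard when": 3 occurrences
"by run": 0 occurrences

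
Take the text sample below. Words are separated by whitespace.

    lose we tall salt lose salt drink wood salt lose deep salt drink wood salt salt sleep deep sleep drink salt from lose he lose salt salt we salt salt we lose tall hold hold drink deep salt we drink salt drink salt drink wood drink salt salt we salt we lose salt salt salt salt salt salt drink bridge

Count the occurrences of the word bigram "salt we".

5

Scanning the 59 overlapping bigram windows for "salt we":
  position 27–28: salt we
  position 30–31: salt we
  position 38–39: salt we
  position 48–49: salt we
  position 50–51: salt we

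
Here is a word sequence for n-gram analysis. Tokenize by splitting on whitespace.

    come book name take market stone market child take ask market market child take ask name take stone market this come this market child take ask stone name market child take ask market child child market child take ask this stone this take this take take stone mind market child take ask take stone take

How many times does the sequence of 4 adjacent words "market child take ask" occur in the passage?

6

Scanning the 52 overlapping 4-gram windows for "market child take ask":
  position 7–10: market child take ask
  position 12–15: market child take ask
  position 23–26: market child take ask
  position 29–32: market child take ask
  position 36–39: market child take ask
  position 49–52: market child take ask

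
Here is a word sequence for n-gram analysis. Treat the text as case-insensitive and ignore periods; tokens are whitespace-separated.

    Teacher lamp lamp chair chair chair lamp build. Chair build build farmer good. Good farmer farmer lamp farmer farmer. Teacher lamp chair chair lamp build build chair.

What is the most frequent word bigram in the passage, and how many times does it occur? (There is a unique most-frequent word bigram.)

"chair chair", 3 times

Bigram frequencies (highest first):
  chair chair: 3
  teacher lamp: 2
  lamp chair: 2
  chair lamp: 2
  lamp build: 2
  build chair: 2
  … (11 more, each ≤ 2)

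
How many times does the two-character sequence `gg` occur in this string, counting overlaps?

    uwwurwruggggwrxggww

Sliding a length-2 window over the 19 characters (18 positions):
  position 9–10: gg
  position 10–11: gg
  position 11–12: gg
  position 16–17: gg

4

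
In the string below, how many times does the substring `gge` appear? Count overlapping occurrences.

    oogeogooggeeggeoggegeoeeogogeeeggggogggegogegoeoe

Sliding a length-3 window over the 49 characters (47 positions):
  position 9–11: gge
  position 13–15: gge
  position 17–19: gge
  position 38–40: gge

4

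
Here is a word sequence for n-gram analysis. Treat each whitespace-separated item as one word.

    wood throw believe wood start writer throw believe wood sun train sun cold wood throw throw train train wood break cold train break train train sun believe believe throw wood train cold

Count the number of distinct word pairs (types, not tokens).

26

32 tokens → 31 bigram windows in total.
Repeated bigrams (each contributes count−1 duplicates):
  believe wood: 2
  throw believe: 2
  train sun: 2
  train train: 2
  wood throw: 2
5 duplicate windows → 31 − 5 = 26 distinct.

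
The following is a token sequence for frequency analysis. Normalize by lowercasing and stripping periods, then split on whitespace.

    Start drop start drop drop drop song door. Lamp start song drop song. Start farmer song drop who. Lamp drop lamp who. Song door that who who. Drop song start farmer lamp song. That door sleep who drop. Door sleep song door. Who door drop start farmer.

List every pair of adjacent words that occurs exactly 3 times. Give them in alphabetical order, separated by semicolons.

drop song; song door; start farmer

Bigram counts meeting the condition (exactly 3 times):
  drop song: 3
  song door: 3
  start farmer: 3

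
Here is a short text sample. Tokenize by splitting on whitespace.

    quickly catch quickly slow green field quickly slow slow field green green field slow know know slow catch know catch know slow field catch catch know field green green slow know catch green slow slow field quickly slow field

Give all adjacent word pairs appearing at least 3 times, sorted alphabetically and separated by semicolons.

catch know; quickly slow; slow field

Bigram counts meeting the condition (at least 3 times):
  catch know: 3
  quickly slow: 3
  slow field: 4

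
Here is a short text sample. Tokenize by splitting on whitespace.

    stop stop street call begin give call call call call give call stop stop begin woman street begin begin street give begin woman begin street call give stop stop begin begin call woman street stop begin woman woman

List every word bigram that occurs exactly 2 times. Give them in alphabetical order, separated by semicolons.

Bigram counts meeting the condition (exactly 2 times):
  begin begin: 2
  begin street: 2
  call give: 2
  give call: 2
  street call: 2
  woman street: 2

begin begin; begin street; call give; give call; street call; woman street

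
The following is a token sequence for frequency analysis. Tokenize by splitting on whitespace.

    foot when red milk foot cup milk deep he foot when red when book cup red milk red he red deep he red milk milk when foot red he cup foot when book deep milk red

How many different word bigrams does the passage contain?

25

36 tokens → 35 bigram windows in total.
Repeated bigrams (each contributes count−1 duplicates):
  foot when: 3
  red milk: 3
  deep he: 2
  he red: 2
  milk red: 2
  red he: 2
  when book: 2
  when red: 2
10 duplicate windows → 35 − 10 = 25 distinct.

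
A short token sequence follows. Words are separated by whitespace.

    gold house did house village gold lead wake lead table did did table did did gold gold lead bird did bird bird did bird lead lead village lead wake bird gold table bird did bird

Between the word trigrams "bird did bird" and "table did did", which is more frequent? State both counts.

"bird did bird" (3 vs 2)

"bird did bird": 3 occurrences
"table did did": 2 occurrences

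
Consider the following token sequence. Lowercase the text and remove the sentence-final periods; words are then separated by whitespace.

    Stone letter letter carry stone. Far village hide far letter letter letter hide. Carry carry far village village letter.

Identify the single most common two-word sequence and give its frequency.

Bigram frequencies (highest first):
  letter letter: 3
  far village: 2
  stone letter: 1
  letter carry: 1
  carry stone: 1
  stone far: 1
  … (9 more, each ≤ 1)

"letter letter", 3 times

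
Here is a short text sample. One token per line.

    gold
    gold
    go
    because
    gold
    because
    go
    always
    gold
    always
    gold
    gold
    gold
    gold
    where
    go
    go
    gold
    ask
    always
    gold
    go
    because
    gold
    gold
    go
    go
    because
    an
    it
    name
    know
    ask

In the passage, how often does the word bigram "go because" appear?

3

Scanning the 32 overlapping bigram windows for "go because":
  position 3–4: go because
  position 22–23: go because
  position 27–28: go because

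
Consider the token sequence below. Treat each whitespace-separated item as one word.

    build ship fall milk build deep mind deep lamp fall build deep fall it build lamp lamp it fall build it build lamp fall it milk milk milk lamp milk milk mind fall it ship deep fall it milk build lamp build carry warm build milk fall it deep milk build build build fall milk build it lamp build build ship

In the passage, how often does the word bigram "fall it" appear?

5

Scanning the 60 overlapping bigram windows for "fall it":
  position 13–14: fall it
  position 24–25: fall it
  position 33–34: fall it
  position 37–38: fall it
  position 47–48: fall it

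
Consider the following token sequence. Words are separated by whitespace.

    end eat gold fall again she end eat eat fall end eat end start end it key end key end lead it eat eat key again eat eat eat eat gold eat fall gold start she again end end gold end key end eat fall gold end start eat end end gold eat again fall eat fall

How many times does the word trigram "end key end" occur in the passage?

2

Scanning the 55 overlapping trigram windows for "end key end":
  position 18–20: end key end
  position 41–43: end key end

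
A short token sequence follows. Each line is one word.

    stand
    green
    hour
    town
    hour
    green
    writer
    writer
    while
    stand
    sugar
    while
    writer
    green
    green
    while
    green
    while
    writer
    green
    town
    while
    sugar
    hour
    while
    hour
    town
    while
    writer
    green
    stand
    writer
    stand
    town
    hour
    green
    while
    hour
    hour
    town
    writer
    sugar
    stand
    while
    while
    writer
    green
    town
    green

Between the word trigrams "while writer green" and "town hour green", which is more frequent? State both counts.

"while writer green" (4 vs 2)

"while writer green": 4 occurrences
"town hour green": 2 occurrences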